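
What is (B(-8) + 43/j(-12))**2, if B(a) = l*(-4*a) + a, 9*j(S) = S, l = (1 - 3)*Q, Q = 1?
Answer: 173889/16 ≈ 10868.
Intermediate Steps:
l = -2 (l = (1 - 3)*1 = -2*1 = -2)
j(S) = S/9
B(a) = 9*a (B(a) = -(-8)*a + a = 8*a + a = 9*a)
(B(-8) + 43/j(-12))**2 = (9*(-8) + 43/(((1/9)*(-12))))**2 = (-72 + 43/(-4/3))**2 = (-72 + 43*(-3/4))**2 = (-72 - 129/4)**2 = (-417/4)**2 = 173889/16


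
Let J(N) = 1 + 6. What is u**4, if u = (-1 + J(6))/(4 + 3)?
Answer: 1296/2401 ≈ 0.53977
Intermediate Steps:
J(N) = 7
u = 6/7 (u = (-1 + 7)/(4 + 3) = 6/7 ≈ 0.85714)
u**4 = (6/7)**4 = 1296/2401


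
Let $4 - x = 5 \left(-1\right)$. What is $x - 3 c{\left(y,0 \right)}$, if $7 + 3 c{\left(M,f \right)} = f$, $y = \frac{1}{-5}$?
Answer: $16$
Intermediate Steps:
$y = - \frac{1}{5} \approx -0.2$
$c{\left(M,f \right)} = - \frac{7}{3} + \frac{f}{3}$
$x = 9$ ($x = 4 - 5 \left(-1\right) = 4 - -5 = 4 + 5 = 9$)
$x - 3 c{\left(y,0 \right)} = 9 - 3 \left(- \frac{7}{3} + \frac{1}{3} \cdot 0\right) = 9 - 3 \left(- \frac{7}{3} + 0\right) = 9 - -7 = 9 + 7 = 16$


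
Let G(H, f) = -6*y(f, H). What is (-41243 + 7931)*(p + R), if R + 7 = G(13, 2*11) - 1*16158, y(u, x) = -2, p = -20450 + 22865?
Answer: 457640256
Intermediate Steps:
p = 2415
G(H, f) = 12 (G(H, f) = -6*(-2) = 12)
R = -16153 (R = -7 + (12 - 1*16158) = -7 + (12 - 16158) = -7 - 16146 = -16153)
(-41243 + 7931)*(p + R) = (-41243 + 7931)*(2415 - 16153) = -33312*(-13738) = 457640256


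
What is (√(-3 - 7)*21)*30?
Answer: 630*I*√10 ≈ 1992.2*I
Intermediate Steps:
(√(-3 - 7)*21)*30 = (√(-10)*21)*30 = ((I*√10)*21)*30 = (21*I*√10)*30 = 630*I*√10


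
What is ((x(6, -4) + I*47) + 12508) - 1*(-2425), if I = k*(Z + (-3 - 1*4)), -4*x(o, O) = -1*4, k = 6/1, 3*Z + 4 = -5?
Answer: 12114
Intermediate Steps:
Z = -3 (Z = -4/3 + (1/3)*(-5) = -4/3 - 5/3 = -3)
k = 6 (k = 6*1 = 6)
x(o, O) = 1 (x(o, O) = -(-1)*4/4 = -1/4*(-4) = 1)
I = -60 (I = 6*(-3 + (-3 - 1*4)) = 6*(-3 + (-3 - 4)) = 6*(-3 - 7) = 6*(-10) = -60)
((x(6, -4) + I*47) + 12508) - 1*(-2425) = ((1 - 60*47) + 12508) - 1*(-2425) = ((1 - 2820) + 12508) + 2425 = (-2819 + 12508) + 2425 = 9689 + 2425 = 12114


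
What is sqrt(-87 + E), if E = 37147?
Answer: 2*sqrt(9265) ≈ 192.51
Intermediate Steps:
sqrt(-87 + E) = sqrt(-87 + 37147) = sqrt(37060) = 2*sqrt(9265)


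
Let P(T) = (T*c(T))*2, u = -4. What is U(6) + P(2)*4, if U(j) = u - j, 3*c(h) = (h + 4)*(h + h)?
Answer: 118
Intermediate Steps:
c(h) = 2*h*(4 + h)/3 (c(h) = ((h + 4)*(h + h))/3 = ((4 + h)*(2*h))/3 = (2*h*(4 + h))/3 = 2*h*(4 + h)/3)
U(j) = -4 - j
P(T) = 4*T²*(4 + T)/3 (P(T) = (T*(2*T*(4 + T)/3))*2 = (2*T²*(4 + T)/3)*2 = 4*T²*(4 + T)/3)
U(6) + P(2)*4 = (-4 - 1*6) + ((4/3)*2²*(4 + 2))*4 = (-4 - 6) + ((4/3)*4*6)*4 = -10 + 32*4 = -10 + 128 = 118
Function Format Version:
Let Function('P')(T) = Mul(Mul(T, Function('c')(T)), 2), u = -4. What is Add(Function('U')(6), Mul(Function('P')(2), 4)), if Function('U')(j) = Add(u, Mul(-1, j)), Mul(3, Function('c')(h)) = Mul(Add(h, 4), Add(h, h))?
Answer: 118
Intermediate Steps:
Function('c')(h) = Mul(Rational(2, 3), h, Add(4, h)) (Function('c')(h) = Mul(Rational(1, 3), Mul(Add(h, 4), Add(h, h))) = Mul(Rational(1, 3), Mul(Add(4, h), Mul(2, h))) = Mul(Rational(1, 3), Mul(2, h, Add(4, h))) = Mul(Rational(2, 3), h, Add(4, h)))
Function('U')(j) = Add(-4, Mul(-1, j))
Function('P')(T) = Mul(Rational(4, 3), Pow(T, 2), Add(4, T)) (Function('P')(T) = Mul(Mul(T, Mul(Rational(2, 3), T, Add(4, T))), 2) = Mul(Mul(Rational(2, 3), Pow(T, 2), Add(4, T)), 2) = Mul(Rational(4, 3), Pow(T, 2), Add(4, T)))
Add(Function('U')(6), Mul(Function('P')(2), 4)) = Add(Add(-4, Mul(-1, 6)), Mul(Mul(Rational(4, 3), Pow(2, 2), Add(4, 2)), 4)) = Add(Add(-4, -6), Mul(Mul(Rational(4, 3), 4, 6), 4)) = Add(-10, Mul(32, 4)) = Add(-10, 128) = 118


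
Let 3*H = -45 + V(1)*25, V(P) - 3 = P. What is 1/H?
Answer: 3/55 ≈ 0.054545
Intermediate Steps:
V(P) = 3 + P
H = 55/3 (H = (-45 + (3 + 1)*25)/3 = (-45 + 4*25)/3 = (-45 + 100)/3 = (1/3)*55 = 55/3 ≈ 18.333)
1/H = 1/(55/3) = 3/55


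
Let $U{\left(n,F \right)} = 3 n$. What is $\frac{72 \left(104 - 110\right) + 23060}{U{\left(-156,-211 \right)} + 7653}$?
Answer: $\frac{22628}{7185} \approx 3.1493$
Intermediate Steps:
$\frac{72 \left(104 - 110\right) + 23060}{U{\left(-156,-211 \right)} + 7653} = \frac{72 \left(104 - 110\right) + 23060}{3 \left(-156\right) + 7653} = \frac{72 \left(-6\right) + 23060}{-468 + 7653} = \frac{-432 + 23060}{7185} = 22628 \cdot \frac{1}{7185} = \frac{22628}{7185}$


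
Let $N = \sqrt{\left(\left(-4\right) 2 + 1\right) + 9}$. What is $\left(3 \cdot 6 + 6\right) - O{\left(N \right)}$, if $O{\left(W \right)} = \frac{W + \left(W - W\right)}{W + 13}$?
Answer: $\frac{4010}{167} - \frac{13 \sqrt{2}}{167} \approx 23.902$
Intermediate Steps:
$N = \sqrt{2}$ ($N = \sqrt{\left(-8 + 1\right) + 9} = \sqrt{-7 + 9} = \sqrt{2} \approx 1.4142$)
$O{\left(W \right)} = \frac{W}{13 + W}$ ($O{\left(W \right)} = \frac{W + 0}{13 + W} = \frac{W}{13 + W}$)
$\left(3 \cdot 6 + 6\right) - O{\left(N \right)} = \left(3 \cdot 6 + 6\right) - \frac{\sqrt{2}}{13 + \sqrt{2}} = \left(18 + 6\right) - \frac{\sqrt{2}}{13 + \sqrt{2}} = 24 - \frac{\sqrt{2}}{13 + \sqrt{2}}$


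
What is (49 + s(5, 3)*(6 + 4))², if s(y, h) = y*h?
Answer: 39601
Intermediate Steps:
s(y, h) = h*y
(49 + s(5, 3)*(6 + 4))² = (49 + (3*5)*(6 + 4))² = (49 + 15*10)² = (49 + 150)² = 199² = 39601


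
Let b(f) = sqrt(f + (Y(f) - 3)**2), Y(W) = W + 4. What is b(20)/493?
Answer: sqrt(461)/493 ≈ 0.043552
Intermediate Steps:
Y(W) = 4 + W
b(f) = sqrt(f + (1 + f)**2) (b(f) = sqrt(f + ((4 + f) - 3)**2) = sqrt(f + (1 + f)**2))
b(20)/493 = sqrt(20 + (1 + 20)**2)/493 = sqrt(20 + 21**2)*(1/493) = sqrt(20 + 441)*(1/493) = sqrt(461)*(1/493) = sqrt(461)/493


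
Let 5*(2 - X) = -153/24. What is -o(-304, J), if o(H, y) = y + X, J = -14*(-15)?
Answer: -8531/40 ≈ -213.27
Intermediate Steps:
J = 210
X = 131/40 (X = 2 - (-153)/(5*24) = 2 - ⅕*(-51/8) = 2 + 51/40 = 131/40 ≈ 3.2750)
o(H, y) = 131/40 + y (o(H, y) = y + 131/40 = 131/40 + y)
-o(-304, J) = -(131/40 + 210) = -1*8531/40 = -8531/40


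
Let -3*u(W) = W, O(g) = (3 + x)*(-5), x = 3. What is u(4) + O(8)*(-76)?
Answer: 6836/3 ≈ 2278.7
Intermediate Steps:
O(g) = -30 (O(g) = (3 + 3)*(-5) = 6*(-5) = -30)
u(W) = -W/3
u(4) + O(8)*(-76) = -⅓*4 - 30*(-76) = -4/3 + 2280 = 6836/3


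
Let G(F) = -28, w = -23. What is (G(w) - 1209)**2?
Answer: 1530169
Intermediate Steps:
(G(w) - 1209)**2 = (-28 - 1209)**2 = (-1237)**2 = 1530169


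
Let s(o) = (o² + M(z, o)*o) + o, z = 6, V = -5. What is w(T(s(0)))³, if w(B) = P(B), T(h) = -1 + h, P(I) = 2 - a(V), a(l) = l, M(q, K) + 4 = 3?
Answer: 343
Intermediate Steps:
M(q, K) = -1 (M(q, K) = -4 + 3 = -1)
s(o) = o² (s(o) = (o² - o) + o = o²)
P(I) = 7 (P(I) = 2 - 1*(-5) = 2 + 5 = 7)
w(B) = 7
w(T(s(0)))³ = 7³ = 343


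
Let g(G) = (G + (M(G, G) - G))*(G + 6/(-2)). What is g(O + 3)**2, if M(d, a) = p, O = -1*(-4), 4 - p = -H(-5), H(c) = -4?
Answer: 0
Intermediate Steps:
p = 0 (p = 4 - (-1)*(-4) = 4 - 1*4 = 4 - 4 = 0)
O = 4
M(d, a) = 0
g(G) = 0 (g(G) = (G + (0 - G))*(G + 6/(-2)) = (G - G)*(G + 6*(-1/2)) = 0*(G - 3) = 0*(-3 + G) = 0)
g(O + 3)**2 = 0**2 = 0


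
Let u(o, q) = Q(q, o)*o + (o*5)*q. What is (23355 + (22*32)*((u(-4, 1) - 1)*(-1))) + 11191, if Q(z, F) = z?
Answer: 52146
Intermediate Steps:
u(o, q) = 6*o*q (u(o, q) = q*o + (o*5)*q = o*q + (5*o)*q = o*q + 5*o*q = 6*o*q)
(23355 + (22*32)*((u(-4, 1) - 1)*(-1))) + 11191 = (23355 + (22*32)*((6*(-4)*1 - 1)*(-1))) + 11191 = (23355 + 704*((-24 - 1)*(-1))) + 11191 = (23355 + 704*(-25*(-1))) + 11191 = (23355 + 704*25) + 11191 = (23355 + 17600) + 11191 = 40955 + 11191 = 52146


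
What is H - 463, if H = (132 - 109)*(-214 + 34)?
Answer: -4603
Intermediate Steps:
H = -4140 (H = 23*(-180) = -4140)
H - 463 = -4140 - 463 = -4603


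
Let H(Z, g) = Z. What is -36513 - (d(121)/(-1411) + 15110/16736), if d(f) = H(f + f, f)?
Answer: -431126681273/11807248 ≈ -36514.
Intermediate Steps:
d(f) = 2*f (d(f) = f + f = 2*f)
-36513 - (d(121)/(-1411) + 15110/16736) = -36513 - ((2*121)/(-1411) + 15110/16736) = -36513 - (242*(-1/1411) + 15110*(1/16736)) = -36513 - (-242/1411 + 7555/8368) = -36513 - 1*8635049/11807248 = -36513 - 8635049/11807248 = -431126681273/11807248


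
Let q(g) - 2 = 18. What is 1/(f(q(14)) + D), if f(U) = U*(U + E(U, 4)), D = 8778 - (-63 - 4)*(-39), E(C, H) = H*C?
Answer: 1/8165 ≈ 0.00012247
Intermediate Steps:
q(g) = 20 (q(g) = 2 + 18 = 20)
E(C, H) = C*H
D = 6165 (D = 8778 - (-67)*(-39) = 8778 - 1*2613 = 8778 - 2613 = 6165)
f(U) = 5*U² (f(U) = U*(U + U*4) = U*(U + 4*U) = U*(5*U) = 5*U²)
1/(f(q(14)) + D) = 1/(5*20² + 6165) = 1/(5*400 + 6165) = 1/(2000 + 6165) = 1/8165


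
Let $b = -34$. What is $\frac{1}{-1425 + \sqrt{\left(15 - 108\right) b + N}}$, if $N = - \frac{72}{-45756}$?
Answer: $- \frac{1811175}{2576905471} - \frac{2 \sqrt{1277006746}}{2576905471} \approx -0.00073058$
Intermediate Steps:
$N = \frac{2}{1271}$ ($N = \left(-72\right) \left(- \frac{1}{45756}\right) = \frac{2}{1271} \approx 0.0015736$)
$\frac{1}{-1425 + \sqrt{\left(15 - 108\right) b + N}} = \frac{1}{-1425 + \sqrt{\left(15 - 108\right) \left(-34\right) + \frac{2}{1271}}} = \frac{1}{-1425 + \sqrt{\left(-93\right) \left(-34\right) + \frac{2}{1271}}} = \frac{1}{-1425 + \sqrt{3162 + \frac{2}{1271}}} = \frac{1}{-1425 + \sqrt{\frac{4018904}{1271}}} = \frac{1}{-1425 + \frac{2 \sqrt{1277006746}}{1271}}$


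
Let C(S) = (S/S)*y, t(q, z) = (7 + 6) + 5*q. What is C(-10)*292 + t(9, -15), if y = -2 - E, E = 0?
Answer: -526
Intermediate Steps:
y = -2 (y = -2 - 1*0 = -2 + 0 = -2)
t(q, z) = 13 + 5*q
C(S) = -2 (C(S) = (S/S)*(-2) = 1*(-2) = -2)
C(-10)*292 + t(9, -15) = -2*292 + (13 + 5*9) = -584 + (13 + 45) = -584 + 58 = -526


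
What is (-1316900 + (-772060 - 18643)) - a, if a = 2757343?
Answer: -4864946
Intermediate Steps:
(-1316900 + (-772060 - 18643)) - a = (-1316900 + (-772060 - 18643)) - 1*2757343 = (-1316900 - 790703) - 2757343 = -2107603 - 2757343 = -4864946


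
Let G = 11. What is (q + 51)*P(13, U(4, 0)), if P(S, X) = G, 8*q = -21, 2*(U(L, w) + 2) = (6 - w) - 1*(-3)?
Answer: 4257/8 ≈ 532.13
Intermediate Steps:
U(L, w) = 5/2 - w/2 (U(L, w) = -2 + ((6 - w) - 1*(-3))/2 = -2 + ((6 - w) + 3)/2 = -2 + (9 - w)/2 = -2 + (9/2 - w/2) = 5/2 - w/2)
q = -21/8 (q = (⅛)*(-21) = -21/8 ≈ -2.6250)
P(S, X) = 11
(q + 51)*P(13, U(4, 0)) = (-21/8 + 51)*11 = (387/8)*11 = 4257/8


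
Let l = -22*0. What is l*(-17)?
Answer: 0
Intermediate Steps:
l = 0
l*(-17) = 0*(-17) = 0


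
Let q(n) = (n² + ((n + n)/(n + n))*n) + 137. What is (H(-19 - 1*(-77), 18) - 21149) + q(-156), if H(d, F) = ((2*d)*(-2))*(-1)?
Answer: 3400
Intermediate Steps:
q(n) = 137 + n + n² (q(n) = (n² + ((2*n)/((2*n)))*n) + 137 = (n² + ((2*n)*(1/(2*n)))*n) + 137 = (n² + 1*n) + 137 = (n² + n) + 137 = (n + n²) + 137 = 137 + n + n²)
H(d, F) = 4*d (H(d, F) = -4*d*(-1) = 4*d)
(H(-19 - 1*(-77), 18) - 21149) + q(-156) = (4*(-19 - 1*(-77)) - 21149) + (137 - 156 + (-156)²) = (4*(-19 + 77) - 21149) + (137 - 156 + 24336) = (4*58 - 21149) + 24317 = (232 - 21149) + 24317 = -20917 + 24317 = 3400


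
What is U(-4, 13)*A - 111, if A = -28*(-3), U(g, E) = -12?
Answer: -1119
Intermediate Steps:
A = 84
U(-4, 13)*A - 111 = -12*84 - 111 = -1008 - 111 = -1119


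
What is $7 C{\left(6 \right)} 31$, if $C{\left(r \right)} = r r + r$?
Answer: $9114$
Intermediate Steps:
$C{\left(r \right)} = r + r^{2}$ ($C{\left(r \right)} = r^{2} + r = r + r^{2}$)
$7 C{\left(6 \right)} 31 = 7 \cdot 6 \left(1 + 6\right) 31 = 7 \cdot 6 \cdot 7 \cdot 31 = 7 \cdot 42 \cdot 31 = 294 \cdot 31 = 9114$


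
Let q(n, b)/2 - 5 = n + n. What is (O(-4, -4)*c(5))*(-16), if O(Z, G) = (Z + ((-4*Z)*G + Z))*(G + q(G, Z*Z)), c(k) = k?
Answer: -57600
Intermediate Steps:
q(n, b) = 10 + 4*n (q(n, b) = 10 + 2*(n + n) = 10 + 2*(2*n) = 10 + 4*n)
O(Z, G) = (10 + 5*G)*(2*Z - 4*G*Z) (O(Z, G) = (Z + ((-4*Z)*G + Z))*(G + (10 + 4*G)) = (Z + (-4*G*Z + Z))*(10 + 5*G) = (Z + (Z - 4*G*Z))*(10 + 5*G) = (2*Z - 4*G*Z)*(10 + 5*G) = (10 + 5*G)*(2*Z - 4*G*Z))
(O(-4, -4)*c(5))*(-16) = ((10*(-4)*(2 - 3*(-4) - 2*(-4)²))*5)*(-16) = ((10*(-4)*(2 + 12 - 2*16))*5)*(-16) = ((10*(-4)*(2 + 12 - 32))*5)*(-16) = ((10*(-4)*(-18))*5)*(-16) = (720*5)*(-16) = 3600*(-16) = -57600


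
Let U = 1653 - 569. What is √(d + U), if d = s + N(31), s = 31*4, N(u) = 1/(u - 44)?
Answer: √204139/13 ≈ 34.755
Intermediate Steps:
N(u) = 1/(-44 + u)
s = 124
d = 1611/13 (d = 124 + 1/(-44 + 31) = 124 + 1/(-13) = 124 - 1/13 = 1611/13 ≈ 123.92)
U = 1084
√(d + U) = √(1611/13 + 1084) = √(15703/13) = √204139/13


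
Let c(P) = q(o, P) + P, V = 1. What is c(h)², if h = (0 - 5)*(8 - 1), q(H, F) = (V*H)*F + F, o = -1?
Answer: 1225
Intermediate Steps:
q(H, F) = F + F*H (q(H, F) = (1*H)*F + F = H*F + F = F*H + F = F + F*H)
h = -35 (h = -5*7 = -35)
c(P) = P (c(P) = P*(1 - 1) + P = P*0 + P = 0 + P = P)
c(h)² = (-35)² = 1225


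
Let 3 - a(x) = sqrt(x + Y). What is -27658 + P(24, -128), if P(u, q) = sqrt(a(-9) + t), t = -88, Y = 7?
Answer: -27658 + sqrt(-85 - I*sqrt(2)) ≈ -27658.0 - 9.2199*I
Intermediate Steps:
a(x) = 3 - sqrt(7 + x) (a(x) = 3 - sqrt(x + 7) = 3 - sqrt(7 + x))
P(u, q) = sqrt(-85 - I*sqrt(2)) (P(u, q) = sqrt((3 - sqrt(7 - 9)) - 88) = sqrt((3 - sqrt(-2)) - 88) = sqrt((3 - I*sqrt(2)) - 88) = sqrt(-85 - I*sqrt(2)))
-27658 + P(24, -128) = -27658 + sqrt(-85 - I*sqrt(2))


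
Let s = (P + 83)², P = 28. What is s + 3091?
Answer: 15412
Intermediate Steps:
s = 12321 (s = (28 + 83)² = 111² = 12321)
s + 3091 = 12321 + 3091 = 15412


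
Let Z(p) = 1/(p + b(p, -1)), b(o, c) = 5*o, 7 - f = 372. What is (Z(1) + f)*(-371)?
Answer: 812119/6 ≈ 1.3535e+5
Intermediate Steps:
f = -365 (f = 7 - 1*372 = 7 - 372 = -365)
Z(p) = 1/(6*p) (Z(p) = 1/(p + 5*p) = 1/(6*p))
(Z(1) + f)*(-371) = ((⅙)/1 - 365)*(-371) = ((⅙)*1 - 365)*(-371) = (⅙ - 365)*(-371) = -2189/6*(-371) = 812119/6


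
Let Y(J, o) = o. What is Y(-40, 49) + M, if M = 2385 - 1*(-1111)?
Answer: 3545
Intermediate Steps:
M = 3496 (M = 2385 + 1111 = 3496)
Y(-40, 49) + M = 49 + 3496 = 3545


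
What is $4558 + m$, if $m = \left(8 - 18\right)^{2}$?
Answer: $4658$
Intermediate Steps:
$m = 100$ ($m = \left(-10\right)^{2} = 100$)
$4558 + m = 4558 + 100 = 4658$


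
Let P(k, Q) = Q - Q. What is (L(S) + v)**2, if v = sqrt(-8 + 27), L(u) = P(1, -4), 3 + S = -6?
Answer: 19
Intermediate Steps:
S = -9 (S = -3 - 6 = -9)
P(k, Q) = 0
L(u) = 0
v = sqrt(19) ≈ 4.3589
(L(S) + v)**2 = (0 + sqrt(19))**2 = (sqrt(19))**2 = 19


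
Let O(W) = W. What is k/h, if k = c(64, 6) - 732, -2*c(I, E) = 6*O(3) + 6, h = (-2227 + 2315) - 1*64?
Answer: -31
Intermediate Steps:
h = 24 (h = 88 - 64 = 24)
c(I, E) = -12 (c(I, E) = -(6*3 + 6)/2 = -(18 + 6)/2 = -½*24 = -12)
k = -744 (k = -12 - 732 = -744)
k/h = -744/24 = -744*1/24 = -31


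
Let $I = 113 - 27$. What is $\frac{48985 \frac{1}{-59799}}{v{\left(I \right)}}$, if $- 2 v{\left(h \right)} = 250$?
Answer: $\frac{9797}{1494975} \approx 0.0065533$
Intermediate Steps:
$I = 86$
$v{\left(h \right)} = -125$ ($v{\left(h \right)} = \left(- \frac{1}{2}\right) 250 = -125$)
$\frac{48985 \frac{1}{-59799}}{v{\left(I \right)}} = \frac{48985 \frac{1}{-59799}}{-125} = 48985 \left(- \frac{1}{59799}\right) \left(- \frac{1}{125}\right) = \left(- \frac{48985}{59799}\right) \left(- \frac{1}{125}\right) = \frac{9797}{1494975}$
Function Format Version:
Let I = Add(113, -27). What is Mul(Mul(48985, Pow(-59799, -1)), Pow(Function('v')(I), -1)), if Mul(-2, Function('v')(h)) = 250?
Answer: Rational(9797, 1494975) ≈ 0.0065533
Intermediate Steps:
I = 86
Function('v')(h) = -125 (Function('v')(h) = Mul(Rational(-1, 2), 250) = -125)
Mul(Mul(48985, Pow(-59799, -1)), Pow(Function('v')(I), -1)) = Mul(Mul(48985, Pow(-59799, -1)), Pow(-125, -1)) = Mul(Mul(48985, Rational(-1, 59799)), Rational(-1, 125)) = Mul(Rational(-48985, 59799), Rational(-1, 125)) = Rational(9797, 1494975)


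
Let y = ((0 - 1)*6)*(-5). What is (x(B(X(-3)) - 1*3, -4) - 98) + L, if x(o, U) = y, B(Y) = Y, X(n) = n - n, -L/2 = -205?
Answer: 342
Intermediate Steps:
L = 410 (L = -2*(-205) = 410)
X(n) = 0
y = 30 (y = -1*6*(-5) = -6*(-5) = 30)
x(o, U) = 30
(x(B(X(-3)) - 1*3, -4) - 98) + L = (30 - 98) + 410 = -68 + 410 = 342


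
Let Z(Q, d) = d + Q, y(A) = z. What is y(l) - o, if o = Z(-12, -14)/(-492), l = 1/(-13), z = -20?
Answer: -4933/246 ≈ -20.053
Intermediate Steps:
l = -1/13 ≈ -0.076923
y(A) = -20
Z(Q, d) = Q + d
o = 13/246 (o = (-12 - 14)/(-492) = -26*(-1/492) = 13/246 ≈ 0.052846)
y(l) - o = -20 - 1*13/246 = -20 - 13/246 = -4933/246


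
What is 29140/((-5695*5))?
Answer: -5828/5695 ≈ -1.0234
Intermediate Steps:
29140/((-5695*5)) = 29140/(-28475) = 29140*(-1/28475) = -5828/5695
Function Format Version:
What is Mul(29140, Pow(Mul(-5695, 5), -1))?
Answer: Rational(-5828, 5695) ≈ -1.0234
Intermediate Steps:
Mul(29140, Pow(Mul(-5695, 5), -1)) = Mul(29140, Pow(-28475, -1)) = Mul(29140, Rational(-1, 28475)) = Rational(-5828, 5695)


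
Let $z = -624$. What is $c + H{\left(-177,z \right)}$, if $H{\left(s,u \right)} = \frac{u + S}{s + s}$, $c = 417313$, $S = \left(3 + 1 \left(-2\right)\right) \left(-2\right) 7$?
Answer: $\frac{73864720}{177} \approx 4.1732 \cdot 10^{5}$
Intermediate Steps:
$S = -14$ ($S = \left(3 - 2\right) \left(-2\right) 7 = 1 \left(-2\right) 7 = \left(-2\right) 7 = -14$)
$H{\left(s,u \right)} = \frac{-14 + u}{2 s}$ ($H{\left(s,u \right)} = \frac{u - 14}{s + s} = \frac{-14 + u}{2 s}$)
$c + H{\left(-177,z \right)} = 417313 + \frac{-14 - 624}{2 \left(-177\right)} = 417313 + \frac{1}{2} \left(- \frac{1}{177}\right) \left(-638\right) = 417313 + \frac{319}{177} = \frac{73864720}{177}$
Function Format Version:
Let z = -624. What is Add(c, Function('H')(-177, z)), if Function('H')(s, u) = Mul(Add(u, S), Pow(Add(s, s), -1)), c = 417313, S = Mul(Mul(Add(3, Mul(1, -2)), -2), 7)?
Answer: Rational(73864720, 177) ≈ 4.1732e+5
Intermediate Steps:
S = -14 (S = Mul(Mul(Add(3, -2), -2), 7) = Mul(Mul(1, -2), 7) = Mul(-2, 7) = -14)
Function('H')(s, u) = Mul(Rational(1, 2), Pow(s, -1), Add(-14, u)) (Function('H')(s, u) = Mul(Add(u, -14), Pow(Add(s, s), -1)) = Mul(Add(-14, u), Pow(Mul(2, s), -1)) = Mul(Add(-14, u), Mul(Rational(1, 2), Pow(s, -1))) = Mul(Rational(1, 2), Pow(s, -1), Add(-14, u)))
Add(c, Function('H')(-177, z)) = Add(417313, Mul(Rational(1, 2), Pow(-177, -1), Add(-14, -624))) = Add(417313, Mul(Rational(1, 2), Rational(-1, 177), -638)) = Add(417313, Rational(319, 177)) = Rational(73864720, 177)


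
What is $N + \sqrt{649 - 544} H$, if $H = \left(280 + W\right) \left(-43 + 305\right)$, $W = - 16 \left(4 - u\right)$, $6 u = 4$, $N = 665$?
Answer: $665 + \frac{178160 \sqrt{105}}{3} \approx 6.092 \cdot 10^{5}$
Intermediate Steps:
$u = \frac{2}{3}$ ($u = \frac{1}{6} \cdot 4 = \frac{2}{3} \approx 0.66667$)
$W = - \frac{160}{3}$ ($W = - 16 \left(4 - \frac{2}{3}\right) = \left(-16\right) \frac{10}{3} = - \frac{160}{3} \approx -53.333$)
$H = \frac{178160}{3}$ ($H = \left(280 - \frac{160}{3}\right) \left(-43 + 305\right) = \frac{680}{3} \cdot 262 = \frac{178160}{3} \approx 59387.0$)
$N + \sqrt{649 - 544} H = 665 + \sqrt{649 - 544} \cdot \frac{178160}{3} = 665 + \sqrt{105} \cdot \frac{178160}{3} = 665 + \frac{178160 \sqrt{105}}{3}$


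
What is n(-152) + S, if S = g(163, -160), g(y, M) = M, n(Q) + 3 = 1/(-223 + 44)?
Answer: -29178/179 ≈ -163.01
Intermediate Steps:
n(Q) = -538/179 (n(Q) = -3 + 1/(-223 + 44) = -3 + 1/(-179) = -3 - 1/179 = -538/179)
S = -160
n(-152) + S = -538/179 - 160 = -29178/179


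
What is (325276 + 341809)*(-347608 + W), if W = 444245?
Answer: 64465093145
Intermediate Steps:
(325276 + 341809)*(-347608 + W) = (325276 + 341809)*(-347608 + 444245) = 667085*96637 = 64465093145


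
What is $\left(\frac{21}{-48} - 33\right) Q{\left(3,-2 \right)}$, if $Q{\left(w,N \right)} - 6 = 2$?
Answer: $- \frac{535}{2} \approx -267.5$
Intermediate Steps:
$Q{\left(w,N \right)} = 8$ ($Q{\left(w,N \right)} = 6 + 2 = 8$)
$\left(\frac{21}{-48} - 33\right) Q{\left(3,-2 \right)} = \left(\frac{21}{-48} - 33\right) 8 = \left(21 \left(- \frac{1}{48}\right) - 33\right) 8 = \left(- \frac{7}{16} - 33\right) 8 = \left(- \frac{535}{16}\right) 8 = - \frac{535}{2}$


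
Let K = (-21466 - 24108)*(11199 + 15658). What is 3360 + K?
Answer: -1223977558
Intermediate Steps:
K = -1223980918 (K = -45574*26857 = -1223980918)
3360 + K = 3360 - 1223980918 = -1223977558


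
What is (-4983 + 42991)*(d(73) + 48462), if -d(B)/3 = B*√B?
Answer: 1841943696 - 8323752*√73 ≈ 1.7708e+9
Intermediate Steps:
d(B) = -3*B^(3/2) (d(B) = -3*B*√B = -3*B^(3/2))
(-4983 + 42991)*(d(73) + 48462) = (-4983 + 42991)*(-219*√73 + 48462) = 38008*(-219*√73 + 48462) = 38008*(48462 - 219*√73) = 1841943696 - 8323752*√73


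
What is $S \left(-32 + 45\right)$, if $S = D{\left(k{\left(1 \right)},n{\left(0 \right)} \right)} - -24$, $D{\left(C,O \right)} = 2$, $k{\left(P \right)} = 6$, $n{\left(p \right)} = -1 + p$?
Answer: $338$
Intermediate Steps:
$S = 26$ ($S = 2 - -24 = 2 + 24 = 26$)
$S \left(-32 + 45\right) = 26 \left(-32 + 45\right) = 26 \cdot 13 = 338$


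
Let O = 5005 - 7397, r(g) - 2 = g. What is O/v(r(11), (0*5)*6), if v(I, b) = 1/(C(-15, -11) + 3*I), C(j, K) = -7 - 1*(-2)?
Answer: -81328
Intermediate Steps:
C(j, K) = -5 (C(j, K) = -7 + 2 = -5)
r(g) = 2 + g
v(I, b) = 1/(-5 + 3*I)
O = -2392
O/v(r(11), (0*5)*6) = -(-11960 + 7176*(2 + 11)) = -2392/(1/(-5 + 3*13)) = -2392/(1/(-5 + 39)) = -2392/(1/34) = -2392/1/34 = -2392*34 = -81328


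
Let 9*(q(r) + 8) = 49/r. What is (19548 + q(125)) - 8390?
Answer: 12543799/1125 ≈ 11150.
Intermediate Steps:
q(r) = -8 + 49/(9*r) (q(r) = -8 + (49/r)/9 = -8 + 49/(9*r))
(19548 + q(125)) - 8390 = (19548 + (-8 + (49/9)/125)) - 8390 = (19548 + (-8 + (49/9)*(1/125))) - 8390 = (19548 + (-8 + 49/1125)) - 8390 = (19548 - 8951/1125) - 8390 = 21982549/1125 - 8390 = 12543799/1125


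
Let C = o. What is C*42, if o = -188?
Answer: -7896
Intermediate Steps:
C = -188
C*42 = -188*42 = -7896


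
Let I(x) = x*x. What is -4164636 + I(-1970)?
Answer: -283736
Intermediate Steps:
I(x) = x²
-4164636 + I(-1970) = -4164636 + (-1970)² = -4164636 + 3880900 = -283736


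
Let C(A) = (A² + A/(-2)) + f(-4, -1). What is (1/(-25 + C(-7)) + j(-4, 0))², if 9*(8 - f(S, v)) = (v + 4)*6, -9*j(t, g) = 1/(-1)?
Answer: 7225/363609 ≈ 0.019870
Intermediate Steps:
j(t, g) = ⅑ (j(t, g) = -⅑/(-1) = -⅑*(-1) = ⅑)
f(S, v) = 16/3 - 2*v/3 (f(S, v) = 8 - (v + 4)*6/9 = 8 - (4 + v)*6/9 = 8 - (24 + 6*v)/9 = 8 + (-8/3 - 2*v/3) = 16/3 - 2*v/3)
C(A) = 6 + A² - A/2 (C(A) = (A² + A/(-2)) + (16/3 - ⅔*(-1)) = (A² - A/2) + (16/3 + ⅔) = (A² - A/2) + 6 = 6 + A² - A/2)
(1/(-25 + C(-7)) + j(-4, 0))² = (1/(-25 + (6 + (-7)² - ½*(-7))) + ⅑)² = (1/(-25 + (6 + 49 + 7/2)) + ⅑)² = (1/(-25 + 117/2) + ⅑)² = (1/(67/2) + ⅑)² = (2/67 + ⅑)² = (85/603)² = 7225/363609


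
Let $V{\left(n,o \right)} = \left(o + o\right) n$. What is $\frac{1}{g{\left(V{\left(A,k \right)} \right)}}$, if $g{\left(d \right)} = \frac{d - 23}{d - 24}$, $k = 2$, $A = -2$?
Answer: $\frac{32}{31} \approx 1.0323$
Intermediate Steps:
$V{\left(n,o \right)} = 2 n o$ ($V{\left(n,o \right)} = 2 o n = 2 n o$)
$g{\left(d \right)} = \frac{-23 + d}{-24 + d}$
$\frac{1}{g{\left(V{\left(A,k \right)} \right)}} = \frac{1}{\frac{1}{-24 + 2 \left(-2\right) 2} \left(-23 + 2 \left(-2\right) 2\right)} = \frac{1}{\frac{1}{-24 - 8} \left(-23 - 8\right)} = \frac{1}{\frac{1}{-32} \left(-31\right)} = \frac{1}{\left(- \frac{1}{32}\right) \left(-31\right)} = \frac{1}{\frac{31}{32}} = \frac{32}{31}$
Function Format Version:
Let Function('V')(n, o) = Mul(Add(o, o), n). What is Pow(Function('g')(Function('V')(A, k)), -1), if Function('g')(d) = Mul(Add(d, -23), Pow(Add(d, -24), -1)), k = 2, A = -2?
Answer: Rational(32, 31) ≈ 1.0323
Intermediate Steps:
Function('V')(n, o) = Mul(2, n, o) (Function('V')(n, o) = Mul(Mul(2, o), n) = Mul(2, n, o))
Function('g')(d) = Mul(Pow(Add(-24, d), -1), Add(-23, d)) (Function('g')(d) = Mul(Add(-23, d), Pow(Add(-24, d), -1)) = Mul(Pow(Add(-24, d), -1), Add(-23, d)))
Pow(Function('g')(Function('V')(A, k)), -1) = Pow(Mul(Pow(Add(-24, Mul(2, -2, 2)), -1), Add(-23, Mul(2, -2, 2))), -1) = Pow(Mul(Pow(Add(-24, -8), -1), Add(-23, -8)), -1) = Pow(Mul(Pow(-32, -1), -31), -1) = Pow(Mul(Rational(-1, 32), -31), -1) = Pow(Rational(31, 32), -1) = Rational(32, 31)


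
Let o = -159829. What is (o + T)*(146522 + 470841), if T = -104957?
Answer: -163469079318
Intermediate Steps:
(o + T)*(146522 + 470841) = (-159829 - 104957)*(146522 + 470841) = -264786*617363 = -163469079318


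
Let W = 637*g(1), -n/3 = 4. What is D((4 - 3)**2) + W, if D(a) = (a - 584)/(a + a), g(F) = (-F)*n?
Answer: 14705/2 ≈ 7352.5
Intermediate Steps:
n = -12 (n = -3*4 = -12)
g(F) = 12*F (g(F) = -F*(-12) = 12*F)
D(a) = (-584 + a)/(2*a) (D(a) = (-584 + a)/((2*a)) = (-584 + a)*(1/(2*a)) = (-584 + a)/(2*a))
W = 7644 (W = 637*(12*1) = 637*12 = 7644)
D((4 - 3)**2) + W = (-584 + (4 - 3)**2)/(2*((4 - 3)**2)) + 7644 = (-584 + 1**2)/(2*(1**2)) + 7644 = (1/2)*(-584 + 1)/1 + 7644 = (1/2)*1*(-583) + 7644 = -583/2 + 7644 = 14705/2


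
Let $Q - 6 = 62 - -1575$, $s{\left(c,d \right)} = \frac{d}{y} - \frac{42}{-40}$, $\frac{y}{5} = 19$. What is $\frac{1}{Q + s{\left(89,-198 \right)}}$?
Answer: $\frac{380}{623947} \approx 0.00060903$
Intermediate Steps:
$y = 95$ ($y = 5 \cdot 19 = 95$)
$s{\left(c,d \right)} = \frac{21}{20} + \frac{d}{95}$ ($s{\left(c,d \right)} = \frac{d}{95} - \frac{42}{-40} = d \frac{1}{95} - - \frac{21}{20} = \frac{d}{95} + \frac{21}{20} = \frac{21}{20} + \frac{d}{95}$)
$Q = 1643$ ($Q = 6 + \left(62 - -1575\right) = 6 + \left(62 + 1575\right) = 6 + 1637 = 1643$)
$\frac{1}{Q + s{\left(89,-198 \right)}} = \frac{1}{1643 + \left(\frac{21}{20} + \frac{1}{95} \left(-198\right)\right)} = \frac{1}{1643 + \left(\frac{21}{20} - \frac{198}{95}\right)} = \frac{1}{1643 - \frac{393}{380}} = \frac{1}{\frac{623947}{380}} = \frac{380}{623947}$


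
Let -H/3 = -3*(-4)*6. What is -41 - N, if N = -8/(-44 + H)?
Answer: -2667/65 ≈ -41.031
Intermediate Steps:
H = -216 (H = -3*(-3*(-4))*6 = -36*6 = -3*72 = -216)
N = 2/65 (N = -8/(-44 - 216) = -8/(-260) = -8*(-1/260) = 2/65 ≈ 0.030769)
-41 - N = -41 - 1*2/65 = -41 - 2/65 = -2667/65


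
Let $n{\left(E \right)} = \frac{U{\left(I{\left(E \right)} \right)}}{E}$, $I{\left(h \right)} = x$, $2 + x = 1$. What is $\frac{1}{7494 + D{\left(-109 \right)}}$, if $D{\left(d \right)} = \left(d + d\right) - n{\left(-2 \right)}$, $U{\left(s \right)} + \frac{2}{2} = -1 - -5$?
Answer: $\frac{2}{14555} \approx 0.00013741$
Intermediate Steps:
$x = -1$ ($x = -2 + 1 = -1$)
$I{\left(h \right)} = -1$
$U{\left(s \right)} = 3$ ($U{\left(s \right)} = -1 - -4 = -1 + \left(-1 + 5\right) = -1 + 4 = 3$)
$n{\left(E \right)} = \frac{3}{E}$
$D{\left(d \right)} = \frac{3}{2} + 2 d$ ($D{\left(d \right)} = \left(d + d\right) - \frac{3}{-2} = 2 d - 3 \left(- \frac{1}{2}\right) = 2 d - - \frac{3}{2} = 2 d + \frac{3}{2} = \frac{3}{2} + 2 d$)
$\frac{1}{7494 + D{\left(-109 \right)}} = \frac{1}{7494 + \left(\frac{3}{2} + 2 \left(-109\right)\right)} = \frac{1}{7494 + \left(\frac{3}{2} - 218\right)} = \frac{1}{7494 - \frac{433}{2}} = \frac{1}{\frac{14555}{2}} = \frac{2}{14555}$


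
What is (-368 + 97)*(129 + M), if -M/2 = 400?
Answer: 181841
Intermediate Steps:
M = -800 (M = -2*400 = -800)
(-368 + 97)*(129 + M) = (-368 + 97)*(129 - 800) = -271*(-671) = 181841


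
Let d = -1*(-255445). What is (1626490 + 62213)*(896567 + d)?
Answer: 1945406120436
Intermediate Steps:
d = 255445
(1626490 + 62213)*(896567 + d) = (1626490 + 62213)*(896567 + 255445) = 1688703*1152012 = 1945406120436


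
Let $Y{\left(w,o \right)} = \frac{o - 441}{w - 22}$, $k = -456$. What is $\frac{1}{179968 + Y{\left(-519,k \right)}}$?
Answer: $\frac{541}{97363585} \approx 5.5565 \cdot 10^{-6}$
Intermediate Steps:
$Y{\left(w,o \right)} = \frac{-441 + o}{-22 + w}$
$\frac{1}{179968 + Y{\left(-519,k \right)}} = \frac{1}{179968 + \frac{-441 - 456}{-22 - 519}} = \frac{1}{179968 + \frac{1}{-541} \left(-897\right)} = \frac{1}{179968 - - \frac{897}{541}} = \frac{1}{179968 + \frac{897}{541}} = \frac{1}{\frac{97363585}{541}} = \frac{541}{97363585}$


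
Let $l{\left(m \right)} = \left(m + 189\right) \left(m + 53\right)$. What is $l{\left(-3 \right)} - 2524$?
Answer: $6776$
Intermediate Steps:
$l{\left(m \right)} = \left(53 + m\right) \left(189 + m\right)$ ($l{\left(m \right)} = \left(189 + m\right) \left(53 + m\right) = \left(53 + m\right) \left(189 + m\right)$)
$l{\left(-3 \right)} - 2524 = \left(10017 + \left(-3\right)^{2} + 242 \left(-3\right)\right) - 2524 = \left(10017 + 9 - 726\right) - 2524 = 9300 - 2524 = 6776$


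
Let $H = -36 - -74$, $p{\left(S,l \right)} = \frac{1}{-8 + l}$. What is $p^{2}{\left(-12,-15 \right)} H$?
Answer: $\frac{38}{529} \approx 0.071834$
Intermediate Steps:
$H = 38$ ($H = -36 + 74 = 38$)
$p^{2}{\left(-12,-15 \right)} H = \left(\frac{1}{-8 - 15}\right)^{2} \cdot 38 = \left(\frac{1}{-23}\right)^{2} \cdot 38 = \left(- \frac{1}{23}\right)^{2} \cdot 38 = \frac{1}{529} \cdot 38 = \frac{38}{529}$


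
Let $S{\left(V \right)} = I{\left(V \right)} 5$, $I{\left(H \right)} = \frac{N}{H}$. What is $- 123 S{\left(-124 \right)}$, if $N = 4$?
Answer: $\frac{615}{31} \approx 19.839$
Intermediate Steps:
$I{\left(H \right)} = \frac{4}{H}$
$S{\left(V \right)} = \frac{20}{V}$ ($S{\left(V \right)} = \frac{4}{V} 5 = \frac{20}{V}$)
$- 123 S{\left(-124 \right)} = - 123 \frac{20}{-124} = - 123 \cdot 20 \left(- \frac{1}{124}\right) = \left(-123\right) \left(- \frac{5}{31}\right) = \frac{615}{31}$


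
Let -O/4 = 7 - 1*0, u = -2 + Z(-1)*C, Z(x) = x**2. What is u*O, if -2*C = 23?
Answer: 378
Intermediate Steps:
C = -23/2 (C = -1/2*23 = -23/2 ≈ -11.500)
u = -27/2 (u = -2 + (-1)**2*(-23/2) = -2 + 1*(-23/2) = -2 - 23/2 = -27/2 ≈ -13.500)
O = -28 (O = -4*(7 - 1*0) = -4*(7 + 0) = -4*7 = -28)
u*O = -27/2*(-28) = 378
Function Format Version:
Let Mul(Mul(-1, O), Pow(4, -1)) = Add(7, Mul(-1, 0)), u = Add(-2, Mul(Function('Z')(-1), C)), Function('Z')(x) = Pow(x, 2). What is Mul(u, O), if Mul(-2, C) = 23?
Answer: 378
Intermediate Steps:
C = Rational(-23, 2) (C = Mul(Rational(-1, 2), 23) = Rational(-23, 2) ≈ -11.500)
u = Rational(-27, 2) (u = Add(-2, Mul(Pow(-1, 2), Rational(-23, 2))) = Add(-2, Mul(1, Rational(-23, 2))) = Add(-2, Rational(-23, 2)) = Rational(-27, 2) ≈ -13.500)
O = -28 (O = Mul(-4, Add(7, Mul(-1, 0))) = Mul(-4, Add(7, 0)) = Mul(-4, 7) = -28)
Mul(u, O) = Mul(Rational(-27, 2), -28) = 378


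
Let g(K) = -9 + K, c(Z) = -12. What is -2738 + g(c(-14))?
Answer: -2759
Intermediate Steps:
-2738 + g(c(-14)) = -2738 + (-9 - 12) = -2738 - 21 = -2759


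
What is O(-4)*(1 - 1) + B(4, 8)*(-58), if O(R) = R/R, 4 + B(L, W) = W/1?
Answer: -232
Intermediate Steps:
B(L, W) = -4 + W (B(L, W) = -4 + W/1 = -4 + 1*W = -4 + W)
O(R) = 1
O(-4)*(1 - 1) + B(4, 8)*(-58) = 1*(1 - 1) + (-4 + 8)*(-58) = 1*0 + 4*(-58) = 0 - 232 = -232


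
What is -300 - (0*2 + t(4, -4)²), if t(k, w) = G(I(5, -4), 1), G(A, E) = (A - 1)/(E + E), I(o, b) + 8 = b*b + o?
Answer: -336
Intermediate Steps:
I(o, b) = -8 + o + b² (I(o, b) = -8 + (b*b + o) = -8 + (b² + o) = -8 + (o + b²) = -8 + o + b²)
G(A, E) = (-1 + A)/(2*E) (G(A, E) = (-1 + A)/((2*E)) = (-1 + A)*(1/(2*E)) = (-1 + A)/(2*E))
t(k, w) = 6 (t(k, w) = (½)*(-1 + (-8 + 5 + (-4)²))/1 = (½)*1*(-1 + (-8 + 5 + 16)) = (½)*1*(-1 + 13) = (½)*1*12 = 6)
-300 - (0*2 + t(4, -4)²) = -300 - (0*2 + 6²) = -300 - (0 + 36) = -300 - 1*36 = -300 - 36 = -336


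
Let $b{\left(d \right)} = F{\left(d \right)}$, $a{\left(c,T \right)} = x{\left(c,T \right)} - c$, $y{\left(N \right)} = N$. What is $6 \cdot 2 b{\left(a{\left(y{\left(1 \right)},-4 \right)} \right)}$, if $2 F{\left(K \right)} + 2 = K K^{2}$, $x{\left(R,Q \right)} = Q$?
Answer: $-762$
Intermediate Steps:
$a{\left(c,T \right)} = T - c$
$F{\left(K \right)} = -1 + \frac{K^{3}}{2}$ ($F{\left(K \right)} = -1 + \frac{K K^{2}}{2} = -1 + \frac{K^{3}}{2}$)
$b{\left(d \right)} = -1 + \frac{d^{3}}{2}$
$6 \cdot 2 b{\left(a{\left(y{\left(1 \right)},-4 \right)} \right)} = 6 \cdot 2 \left(-1 + \frac{\left(-4 - 1\right)^{3}}{2}\right) = 12 \left(-1 + \frac{\left(-4 - 1\right)^{3}}{2}\right) = 12 \left(-1 + \frac{\left(-5\right)^{3}}{2}\right) = 12 \left(-1 + \frac{1}{2} \left(-125\right)\right) = 12 \left(-1 - \frac{125}{2}\right) = 12 \left(- \frac{127}{2}\right) = -762$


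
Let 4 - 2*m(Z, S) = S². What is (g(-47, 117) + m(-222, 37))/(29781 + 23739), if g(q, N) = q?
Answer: -1459/107040 ≈ -0.013630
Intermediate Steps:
m(Z, S) = 2 - S²/2
(g(-47, 117) + m(-222, 37))/(29781 + 23739) = (-47 + (2 - ½*37²))/(29781 + 23739) = (-47 + (2 - ½*1369))/53520 = (-47 + (2 - 1369/2))*(1/53520) = (-47 - 1365/2)*(1/53520) = -1459/2*1/53520 = -1459/107040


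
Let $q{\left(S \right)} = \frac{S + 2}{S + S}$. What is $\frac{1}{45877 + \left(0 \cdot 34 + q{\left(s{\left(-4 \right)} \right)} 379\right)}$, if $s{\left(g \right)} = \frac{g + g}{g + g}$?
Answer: $\frac{2}{92891} \approx 2.1531 \cdot 10^{-5}$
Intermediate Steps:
$s{\left(g \right)} = 1$ ($s{\left(g \right)} = \frac{2 g}{2 g} = 2 g \frac{1}{2 g} = 1$)
$q{\left(S \right)} = \frac{2 + S}{2 S}$
$\frac{1}{45877 + \left(0 \cdot 34 + q{\left(s{\left(-4 \right)} \right)} 379\right)} = \frac{1}{45877 + \left(0 \cdot 34 + \frac{2 + 1}{2 \cdot 1} \cdot 379\right)} = \frac{1}{45877 + \left(0 + \frac{1}{2} \cdot 1 \cdot 3 \cdot 379\right)} = \frac{1}{45877 + \left(0 + \frac{3}{2} \cdot 379\right)} = \frac{1}{45877 + \left(0 + \frac{1137}{2}\right)} = \frac{1}{45877 + \frac{1137}{2}} = \frac{1}{\frac{92891}{2}} = \frac{2}{92891}$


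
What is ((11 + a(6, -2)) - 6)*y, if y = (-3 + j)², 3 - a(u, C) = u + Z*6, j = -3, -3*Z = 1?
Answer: 144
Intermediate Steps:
Z = -⅓ (Z = -⅓*1 = -⅓ ≈ -0.33333)
a(u, C) = 5 - u (a(u, C) = 3 - (u - ⅓*6) = 3 - (u - 2) = 3 - (-2 + u) = 3 + (2 - u) = 5 - u)
y = 36 (y = (-3 - 3)² = (-6)² = 36)
((11 + a(6, -2)) - 6)*y = ((11 + (5 - 1*6)) - 6)*36 = ((11 + (5 - 6)) - 6)*36 = ((11 - 1) - 6)*36 = (10 - 6)*36 = 4*36 = 144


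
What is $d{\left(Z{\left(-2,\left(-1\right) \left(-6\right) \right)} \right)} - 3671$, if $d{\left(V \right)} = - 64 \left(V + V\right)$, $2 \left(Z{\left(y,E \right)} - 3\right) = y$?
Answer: $-3927$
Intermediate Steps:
$Z{\left(y,E \right)} = 3 + \frac{y}{2}$
$d{\left(V \right)} = - 128 V$ ($d{\left(V \right)} = - 64 \cdot 2 V = - 128 V$)
$d{\left(Z{\left(-2,\left(-1\right) \left(-6\right) \right)} \right)} - 3671 = - 128 \left(3 + \frac{1}{2} \left(-2\right)\right) - 3671 = - 128 \left(3 - 1\right) - 3671 = \left(-128\right) 2 - 3671 = -256 - 3671 = -3927$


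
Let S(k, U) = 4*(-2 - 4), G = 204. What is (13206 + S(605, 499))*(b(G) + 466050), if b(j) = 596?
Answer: 6151327572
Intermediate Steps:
S(k, U) = -24 (S(k, U) = 4*(-6) = -24)
(13206 + S(605, 499))*(b(G) + 466050) = (13206 - 24)*(596 + 466050) = 13182*466646 = 6151327572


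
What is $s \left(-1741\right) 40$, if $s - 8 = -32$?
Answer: $1671360$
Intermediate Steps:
$s = -24$ ($s = 8 - 32 = -24$)
$s \left(-1741\right) 40 = \left(-24\right) \left(-1741\right) 40 = 41784 \cdot 40 = 1671360$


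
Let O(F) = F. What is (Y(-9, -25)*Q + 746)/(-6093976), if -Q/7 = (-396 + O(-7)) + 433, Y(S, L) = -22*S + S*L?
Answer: 22021/1523494 ≈ 0.014454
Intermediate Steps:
Y(S, L) = -22*S + L*S
Q = -210 (Q = -7*((-396 - 7) + 433) = -7*(-403 + 433) = -7*30 = -210)
(Y(-9, -25)*Q + 746)/(-6093976) = (-9*(-22 - 25)*(-210) + 746)/(-6093976) = (-9*(-47)*(-210) + 746)*(-1/6093976) = (423*(-210) + 746)*(-1/6093976) = (-88830 + 746)*(-1/6093976) = -88084*(-1/6093976) = 22021/1523494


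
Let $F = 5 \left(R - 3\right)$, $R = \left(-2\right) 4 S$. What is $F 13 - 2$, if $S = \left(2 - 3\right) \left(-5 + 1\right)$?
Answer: $-2277$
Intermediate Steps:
$S = 4$ ($S = \left(-1\right) \left(-4\right) = 4$)
$R = -32$ ($R = \left(-2\right) 4 \cdot 4 = \left(-8\right) 4 = -32$)
$F = -175$ ($F = 5 \left(-32 - 3\right) = 5 \left(-35\right) = -175$)
$F 13 - 2 = \left(-175\right) 13 - 2 = -2275 - 2 = -2277$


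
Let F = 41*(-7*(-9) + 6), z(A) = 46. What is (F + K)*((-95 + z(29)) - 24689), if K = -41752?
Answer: 962877174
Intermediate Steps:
F = 2829 (F = 41*(63 + 6) = 41*69 = 2829)
(F + K)*((-95 + z(29)) - 24689) = (2829 - 41752)*((-95 + 46) - 24689) = -38923*(-49 - 24689) = -38923*(-24738) = 962877174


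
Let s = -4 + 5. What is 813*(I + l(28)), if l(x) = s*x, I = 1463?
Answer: 1212183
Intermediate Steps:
s = 1
l(x) = x (l(x) = 1*x = x)
813*(I + l(28)) = 813*(1463 + 28) = 813*1491 = 1212183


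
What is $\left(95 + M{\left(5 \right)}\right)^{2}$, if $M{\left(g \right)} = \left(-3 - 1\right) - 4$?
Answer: $7569$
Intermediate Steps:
$M{\left(g \right)} = -8$ ($M{\left(g \right)} = -4 - 4 = -8$)
$\left(95 + M{\left(5 \right)}\right)^{2} = \left(95 - 8\right)^{2} = 87^{2} = 7569$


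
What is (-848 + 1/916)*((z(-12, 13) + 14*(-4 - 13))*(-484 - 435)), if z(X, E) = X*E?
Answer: -140628227981/458 ≈ -3.0705e+8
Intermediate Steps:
z(X, E) = E*X
(-848 + 1/916)*((z(-12, 13) + 14*(-4 - 13))*(-484 - 435)) = (-848 + 1/916)*((13*(-12) + 14*(-4 - 13))*(-484 - 435)) = (-848 + 1/916)*((-156 + 14*(-17))*(-919)) = -776767*(-156 - 238)*(-919)/916 = -(-153023099)*(-919)/458 = -776767/916*362086 = -140628227981/458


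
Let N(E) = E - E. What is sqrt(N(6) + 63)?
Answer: 3*sqrt(7) ≈ 7.9373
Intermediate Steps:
N(E) = 0
sqrt(N(6) + 63) = sqrt(0 + 63) = sqrt(63) = 3*sqrt(7)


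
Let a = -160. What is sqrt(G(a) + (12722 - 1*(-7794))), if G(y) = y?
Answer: 2*sqrt(5089) ≈ 142.67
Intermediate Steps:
sqrt(G(a) + (12722 - 1*(-7794))) = sqrt(-160 + (12722 - 1*(-7794))) = sqrt(-160 + (12722 + 7794)) = sqrt(-160 + 20516) = sqrt(20356) = 2*sqrt(5089)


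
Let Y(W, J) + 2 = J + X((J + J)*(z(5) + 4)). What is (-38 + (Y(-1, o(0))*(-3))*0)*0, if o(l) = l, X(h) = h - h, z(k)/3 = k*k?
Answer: 0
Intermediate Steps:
z(k) = 3*k**2 (z(k) = 3*(k*k) = 3*k**2)
X(h) = 0
Y(W, J) = -2 + J (Y(W, J) = -2 + (J + 0) = -2 + J)
(-38 + (Y(-1, o(0))*(-3))*0)*0 = (-38 + ((-2 + 0)*(-3))*0)*0 = (-38 - 2*(-3)*0)*0 = (-38 + 6*0)*0 = (-38 + 0)*0 = -38*0 = 0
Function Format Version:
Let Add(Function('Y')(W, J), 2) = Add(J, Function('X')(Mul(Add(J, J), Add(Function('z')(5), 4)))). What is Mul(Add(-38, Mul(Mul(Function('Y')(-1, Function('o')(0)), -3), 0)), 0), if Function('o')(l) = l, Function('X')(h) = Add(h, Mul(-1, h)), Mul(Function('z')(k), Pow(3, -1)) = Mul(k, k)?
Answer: 0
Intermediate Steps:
Function('z')(k) = Mul(3, Pow(k, 2)) (Function('z')(k) = Mul(3, Mul(k, k)) = Mul(3, Pow(k, 2)))
Function('X')(h) = 0
Function('Y')(W, J) = Add(-2, J) (Function('Y')(W, J) = Add(-2, Add(J, 0)) = Add(-2, J))
Mul(Add(-38, Mul(Mul(Function('Y')(-1, Function('o')(0)), -3), 0)), 0) = Mul(Add(-38, Mul(Mul(Add(-2, 0), -3), 0)), 0) = Mul(Add(-38, Mul(Mul(-2, -3), 0)), 0) = Mul(Add(-38, Mul(6, 0)), 0) = Mul(Add(-38, 0), 0) = Mul(-38, 0) = 0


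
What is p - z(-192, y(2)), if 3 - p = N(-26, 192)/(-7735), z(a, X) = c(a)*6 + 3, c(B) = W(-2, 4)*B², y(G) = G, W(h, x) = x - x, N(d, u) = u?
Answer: 192/7735 ≈ 0.024822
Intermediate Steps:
W(h, x) = 0
c(B) = 0 (c(B) = 0*B² = 0)
z(a, X) = 3 (z(a, X) = 0*6 + 3 = 0 + 3 = 3)
p = 23397/7735 (p = 3 - 192/(-7735) = 3 - 192*(-1)/7735 = 3 - 1*(-192/7735) = 3 + 192/7735 = 23397/7735 ≈ 3.0248)
p - z(-192, y(2)) = 23397/7735 - 1*3 = 23397/7735 - 3 = 192/7735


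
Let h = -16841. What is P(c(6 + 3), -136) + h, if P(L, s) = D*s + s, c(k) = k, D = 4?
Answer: -17521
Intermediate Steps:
P(L, s) = 5*s (P(L, s) = 4*s + s = 5*s)
P(c(6 + 3), -136) + h = 5*(-136) - 16841 = -680 - 16841 = -17521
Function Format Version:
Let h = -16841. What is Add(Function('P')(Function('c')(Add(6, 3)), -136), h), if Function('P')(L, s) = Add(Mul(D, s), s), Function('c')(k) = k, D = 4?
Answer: -17521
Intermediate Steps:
Function('P')(L, s) = Mul(5, s) (Function('P')(L, s) = Add(Mul(4, s), s) = Mul(5, s))
Add(Function('P')(Function('c')(Add(6, 3)), -136), h) = Add(Mul(5, -136), -16841) = Add(-680, -16841) = -17521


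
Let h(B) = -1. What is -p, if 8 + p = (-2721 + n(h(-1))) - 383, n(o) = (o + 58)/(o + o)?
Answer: 6281/2 ≈ 3140.5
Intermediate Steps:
n(o) = (58 + o)/(2*o) (n(o) = (58 + o)/((2*o)) = (58 + o)*(1/(2*o)) = (58 + o)/(2*o))
p = -6281/2 (p = -8 + ((-2721 + (½)*(58 - 1)/(-1)) - 383) = -8 + ((-2721 + (½)*(-1)*57) - 383) = -8 + ((-2721 - 57/2) - 383) = -8 + (-5499/2 - 383) = -8 - 6265/2 = -6281/2 ≈ -3140.5)
-p = -1*(-6281/2) = 6281/2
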